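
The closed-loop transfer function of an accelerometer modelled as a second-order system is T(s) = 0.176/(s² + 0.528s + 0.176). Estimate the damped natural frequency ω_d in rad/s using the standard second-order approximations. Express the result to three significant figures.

ω_n = √0.176 = 0.420 rad/s; ζ = 0.528/(2·0.420) = 0.629.
ω_d = ω_n√(1−ζ²) = 0.326 rad/s.

ω_d ≈ 0.326 rad/s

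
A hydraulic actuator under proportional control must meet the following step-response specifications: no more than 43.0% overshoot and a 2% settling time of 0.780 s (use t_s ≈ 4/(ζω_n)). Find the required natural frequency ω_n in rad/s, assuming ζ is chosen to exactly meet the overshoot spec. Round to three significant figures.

ω_n ≈ 19.8 rad/s

ζ = −ln(OS)/√(π² + (ln OS)²). With OS = 0.430, ln OS = −0.8440 and ζ = 0.8440/3.253 = 0.259.
Then ω_n = 4/(ζ t_s) = 4/(0.259 × 0.780) = 19.8 rad/s.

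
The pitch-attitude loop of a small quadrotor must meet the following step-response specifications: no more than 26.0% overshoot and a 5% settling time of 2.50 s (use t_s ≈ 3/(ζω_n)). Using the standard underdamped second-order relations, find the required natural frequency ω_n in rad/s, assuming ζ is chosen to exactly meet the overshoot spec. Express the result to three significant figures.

ω_n ≈ 3.05 rad/s

Inverting the overshoot relation: ζ = |ln 0.260|/√(π² + ln²0.260) = 0.394.
Then ω_n = 3/(ζ t_s) = 3/(0.394 × 2.50) = 3.05 rad/s.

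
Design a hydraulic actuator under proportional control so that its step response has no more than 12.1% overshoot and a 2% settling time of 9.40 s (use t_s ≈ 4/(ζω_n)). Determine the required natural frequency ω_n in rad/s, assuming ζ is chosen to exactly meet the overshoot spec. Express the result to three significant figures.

Inverting the overshoot relation: ζ = |ln 0.121|/√(π² + ln²0.121) = 0.558.
From t_s ≈ 4/(ζω_n): ω_n = 4/(ζ·t_s) = 4/(0.558·9.40) = 0.763 rad/s.

ω_n ≈ 0.763 rad/s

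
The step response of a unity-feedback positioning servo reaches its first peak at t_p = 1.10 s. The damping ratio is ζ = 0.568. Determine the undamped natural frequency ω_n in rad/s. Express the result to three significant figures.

ω_n ≈ 3.47 rad/s

Peak time t_p = π/ω_d, so ω_d = π/t_p = π/1.10 = 2.86 rad/s.
ω_n = ω_d/√(1−ζ²) = 2.86/√0.677 = 3.47 rad/s.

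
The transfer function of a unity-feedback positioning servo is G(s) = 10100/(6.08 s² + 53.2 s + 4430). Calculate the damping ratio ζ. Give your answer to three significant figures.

ζ ≈ 0.162

Dividing through by 6.08: denominator becomes s² + 8.750 s + 728.6.
So ω_n = √728.6 = 27.0 rad/s and ζ = 8.750/(2·27.0) = 0.162.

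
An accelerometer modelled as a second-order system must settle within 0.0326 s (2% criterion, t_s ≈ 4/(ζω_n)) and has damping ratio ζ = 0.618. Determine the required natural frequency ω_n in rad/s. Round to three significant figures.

ω_n ≈ 199 rad/s

Rearranging t_s ≈ 4/(ζω_n) gives ω_n = 4/(ζ·t_s) = 4/(0.618 × 0.0326) = 199 rad/s.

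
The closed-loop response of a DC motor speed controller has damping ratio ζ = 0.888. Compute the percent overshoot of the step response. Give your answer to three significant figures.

%OS ≈ 0.232%

For an underdamped second-order system, %OS = 100·exp(−πζ/√(1−ζ²)).
πζ/√(1−ζ²) = π·0.888/√(1−0.789) = 6.067, so %OS = 100·e^(−6.067) = 0.232%.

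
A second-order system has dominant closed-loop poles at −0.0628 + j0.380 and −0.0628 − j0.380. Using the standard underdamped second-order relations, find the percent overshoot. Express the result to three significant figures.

|pole| = ω_n = √(0.0628² + 0.380²) = 0.385 rad/s; ζ = cos θ = σ/ω_n = 0.163.
%OS = 100·exp(−πζ/√(1−ζ²)) = 59.5%.

%OS ≈ 59.5%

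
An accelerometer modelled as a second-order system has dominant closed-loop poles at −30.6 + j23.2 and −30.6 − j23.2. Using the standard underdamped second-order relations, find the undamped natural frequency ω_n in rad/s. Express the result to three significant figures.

ω_n ≈ 38.4 rad/s

The poles are at −σ ± jω_d with σ = 30.6 and ω_d = 23.2, so ω_n = √(σ²+ω_d²) = 38.4 rad/s and ζ = σ/ω_n = 0.797.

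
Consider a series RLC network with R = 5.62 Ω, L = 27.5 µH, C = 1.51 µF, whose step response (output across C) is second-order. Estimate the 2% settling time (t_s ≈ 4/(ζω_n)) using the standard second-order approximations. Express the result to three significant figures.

t_s ≈ 0.0000391 s

For a series RLC circuit (capacitor voltage as output), ω_n = 1/√(LC) = 1/√(27.5 µH · 1.51 µF) = 155000 rad/s.
ζ = (R/2)·√(C/L) = (5.62/2)·√(1.51 µF/27.5 µH) = 0.658.
t_s ≈ 4/(ζω_n) = 0.0000391 s.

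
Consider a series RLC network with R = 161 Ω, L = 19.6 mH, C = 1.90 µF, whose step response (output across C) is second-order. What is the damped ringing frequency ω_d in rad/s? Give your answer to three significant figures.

ω_d ≈ 3160 rad/s

For a series RLC circuit (capacitor voltage as output), ω_n = 1/√(LC) = 1/√(19.6 mH · 1.90 µF) = 5180 rad/s.
ζ = (R/2)·√(C/L) = (161/2)·√(1.90 µF/19.6 mH) = 0.793.
ω_d = 5180·√(1 − 0.793²) = 3160 rad/s.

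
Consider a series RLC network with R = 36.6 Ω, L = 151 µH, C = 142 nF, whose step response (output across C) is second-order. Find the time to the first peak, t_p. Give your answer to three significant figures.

t_p ≈ 0.0000176 s

For a series RLC circuit (capacitor voltage as output), ω_n = 1/√(LC) = 1/√(151 µH · 142 nF) = 216000 rad/s.
ζ = (R/2)·√(C/L) = (36.6/2)·√(142 nF/151 µH) = 0.561.
ω_d = 216000·√(1 − 0.561²) = 179000 rad/s. t_p = π/ω_d = 0.0000176 s.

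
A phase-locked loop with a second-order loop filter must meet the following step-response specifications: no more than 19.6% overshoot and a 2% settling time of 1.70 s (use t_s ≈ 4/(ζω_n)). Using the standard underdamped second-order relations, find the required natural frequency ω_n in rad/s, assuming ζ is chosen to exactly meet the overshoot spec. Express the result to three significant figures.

Inverting the overshoot relation: ζ = |ln 0.196|/√(π² + ln²0.196) = 0.460.
Then ω_n = 4/(ζ t_s) = 4/(0.460 × 1.70) = 5.11 rad/s.

ω_n ≈ 5.11 rad/s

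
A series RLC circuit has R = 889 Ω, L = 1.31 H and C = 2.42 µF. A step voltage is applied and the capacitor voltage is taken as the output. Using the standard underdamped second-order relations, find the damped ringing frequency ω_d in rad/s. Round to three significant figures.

ω_d ≈ 448 rad/s

For a series RLC circuit (capacitor voltage as output), ω_n = 1/√(LC) = 1/√(1.31 H · 2.42 µF) = 562 rad/s.
ζ = (R/2)·√(C/L) = (889/2)·√(2.42 µF/1.31 H) = 0.604.
ω_d = ω_n√(1−ζ²) = 448 rad/s.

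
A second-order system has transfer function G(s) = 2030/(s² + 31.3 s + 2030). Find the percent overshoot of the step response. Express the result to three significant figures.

Matching coefficients with s² + 2ζω_n s + ω_n² gives ω_n² = 2030 ⇒ ω_n = 45.1 rad/s, and ζ = 31.3/(2ω_n) = 0.347.
Overshoot: exp(−π·0.347/√(1−0.347²)) = 0.312, i.e. 31.2%.

%OS ≈ 31.2%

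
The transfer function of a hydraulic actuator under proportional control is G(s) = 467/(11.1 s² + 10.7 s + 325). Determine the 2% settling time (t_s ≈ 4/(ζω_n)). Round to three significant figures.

Dividing through by 11.1: denominator becomes s² + 0.9640 s + 29.28.
So ω_n = √29.28 = 5.41 rad/s and ζ = 0.9640/(2·5.41) = 0.0891.
t_s ≈ 4/(ζω_n) = 8.30 s.

t_s ≈ 8.30 s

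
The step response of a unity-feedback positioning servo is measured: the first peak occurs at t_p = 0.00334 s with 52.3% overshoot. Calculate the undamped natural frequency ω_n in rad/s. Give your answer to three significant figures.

ω_n ≈ 960 rad/s

From the overshoot, ζ = −ln(OS)/√(π²+ln²(OS)) = 0.202.
t_p = π/ω_d ⇒ ω_d = 941 rad/s; then ω_n = ω_d/√(1−ζ²) = 960 rad/s.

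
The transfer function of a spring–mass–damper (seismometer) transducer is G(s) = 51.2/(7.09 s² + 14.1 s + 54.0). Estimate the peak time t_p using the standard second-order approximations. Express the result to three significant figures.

t_p ≈ 1.22 s

Dividing through by 7.09: denominator becomes s² + 1.989 s + 7.616.
So ω_n = √7.616 = 2.76 rad/s and ζ = 1.989/(2·2.76) = 0.360.
The damped frequency ω_d = ω_n√(1−ζ²) = 2.57 rad/s. t_p = π/ω_d = 1.22 s.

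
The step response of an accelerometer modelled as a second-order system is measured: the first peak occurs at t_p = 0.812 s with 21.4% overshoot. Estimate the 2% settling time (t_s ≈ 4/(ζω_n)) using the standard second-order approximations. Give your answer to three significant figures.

ζ from %OS: ζ = |ln 0.214|/√(π²+ln²0.214) = 0.441.
From t_p = π/ω_d, ω_d = π/0.812 = 3.87 rad/s, so ω_n = ω_d/√(1−ζ²) = 4.31 rad/s.
t_s ≈ 4/(ζω_n) = 4/(0.441·4.31) = 2.11 s.

t_s ≈ 2.11 s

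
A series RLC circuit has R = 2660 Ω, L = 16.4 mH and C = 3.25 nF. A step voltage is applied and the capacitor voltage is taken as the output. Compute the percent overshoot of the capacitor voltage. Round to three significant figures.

%OS ≈ 9.95%

For a series RLC circuit (capacitor voltage as output), ω_n = 1/√(LC) = 1/√(16.4 mH · 3.25 nF) = 137000 rad/s.
ζ = (R/2)·√(C/L) = (2660/2)·√(3.25 nF/16.4 mH) = 0.592.
%OS = 100 e^{−πζ/√(1−ζ²)} with ζ = 0.592 gives 9.95%.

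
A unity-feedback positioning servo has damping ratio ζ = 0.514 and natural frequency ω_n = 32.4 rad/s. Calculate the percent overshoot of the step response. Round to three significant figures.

%OS ≈ 15.2%

For an underdamped second-order system, %OS = 100·exp(−πζ/√(1−ζ²)).
πζ/√(1−ζ²) = π·0.514/√(1−0.264) = 1.882, so %OS = 100·e^(−1.882) = 15.2%.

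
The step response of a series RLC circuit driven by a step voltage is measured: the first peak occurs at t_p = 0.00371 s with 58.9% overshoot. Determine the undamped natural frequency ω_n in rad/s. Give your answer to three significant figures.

ω_n ≈ 859 rad/s

ζ from %OS: ζ = |ln 0.589|/√(π²+ln²0.589) = 0.166.
t_p = π/ω_d ⇒ ω_d = 847 rad/s; then ω_n = ω_d/√(1−ζ²) = 859 rad/s.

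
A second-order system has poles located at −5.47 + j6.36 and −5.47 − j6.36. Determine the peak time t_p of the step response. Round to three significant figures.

t_p ≈ 0.494 s

t_p = π/ω_d with ω_d = 6.36 (the imaginary part), so t_p = 0.494 s.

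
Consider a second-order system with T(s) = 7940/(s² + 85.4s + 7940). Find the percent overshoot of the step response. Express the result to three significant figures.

Comparing the denominator to s² + 2ζω_n s + ω_n²: ω_n = √7940 = 89.1 rad/s, and 2ζω_n = 85.4 so ζ = 85.4/(2·89.1) = 0.479.
Overshoot: exp(−π·0.479/√(1−0.479²)) = 0.180, i.e. 18.0%.

%OS ≈ 18.0%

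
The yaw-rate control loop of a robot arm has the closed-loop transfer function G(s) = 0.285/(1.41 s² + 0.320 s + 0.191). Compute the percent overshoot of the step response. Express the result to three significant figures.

%OS ≈ 36.1%

Dividing through by 1.41: denominator becomes s² + 0.2270 s + 0.1355.
So ω_n = √0.1355 = 0.368 rad/s and ζ = 0.2270/(2·0.368) = 0.308.
%OS = 100·exp(−πζ/√(1−ζ²)) = 36.1%.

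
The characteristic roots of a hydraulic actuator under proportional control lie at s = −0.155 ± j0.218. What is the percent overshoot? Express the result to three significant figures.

%OS ≈ 10.7%

With σ = 0.155, ω_d = 0.218: ω_n = √(σ²+ω_d²) = 0.267 rad/s, ζ = σ/ω_n = 0.579.
%OS = 100·exp(−πζ/√(1−ζ²)) = 10.7%.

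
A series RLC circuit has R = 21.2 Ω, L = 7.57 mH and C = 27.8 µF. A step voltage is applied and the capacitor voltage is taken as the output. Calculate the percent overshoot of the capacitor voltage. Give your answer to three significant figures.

For a series RLC circuit (capacitor voltage as output), ω_n = 1/√(LC) = 1/√(7.57 mH · 27.8 µF) = 2180 rad/s.
ζ = (R/2)·√(C/L) = (21.2/2)·√(27.8 µF/7.57 mH) = 0.642.
%OS = 100 e^{−πζ/√(1−ζ²)} with ζ = 0.642 gives 7.19%.

%OS ≈ 7.19%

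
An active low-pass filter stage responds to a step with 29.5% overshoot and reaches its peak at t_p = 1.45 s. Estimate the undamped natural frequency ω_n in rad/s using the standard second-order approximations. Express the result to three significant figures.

ω_n ≈ 2.32 rad/s

The overshoot fixes ζ = −ln(OS)/√(π²+ln²(OS)) = 0.362.
t_p = π/ω_d ⇒ ω_d = 2.17 rad/s; then ω_n = ω_d/√(1−ζ²) = 2.32 rad/s.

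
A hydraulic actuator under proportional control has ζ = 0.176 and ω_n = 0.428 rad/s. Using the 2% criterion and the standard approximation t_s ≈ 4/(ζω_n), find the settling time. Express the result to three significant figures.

t_s ≈ 4/(ζω_n) = 4/(0.176 × 0.428) = 53.1 s.

t_s ≈ 53.1 s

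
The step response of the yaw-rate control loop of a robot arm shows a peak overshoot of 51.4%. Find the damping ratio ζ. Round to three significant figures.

From %OS = 100·exp(−πζ/√(1−ζ²)), invert to get ζ = −ln(OS)/√(π² + ln²(OS)) with OS = 0.514.
−ln 0.514 = 0.6655, so ζ = 0.6655/√(π² + 0.4429) = 0.207.

ζ ≈ 0.207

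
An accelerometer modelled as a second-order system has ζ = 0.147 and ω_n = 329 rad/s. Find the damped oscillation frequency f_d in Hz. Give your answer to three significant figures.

ω_d = ω_n√(1−ζ²) = 329·√0.978 = 325 rad/s.
f_d = ω_d/(2π) = 51.8 Hz.

f_d ≈ 51.8 Hz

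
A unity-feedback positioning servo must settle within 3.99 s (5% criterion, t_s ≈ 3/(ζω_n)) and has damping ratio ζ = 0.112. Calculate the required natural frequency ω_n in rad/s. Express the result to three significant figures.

Rearranging t_s ≈ 3/(ζω_n) gives ω_n = 3/(ζ·t_s) = 3/(0.112 × 3.99) = 6.71 rad/s.

ω_n ≈ 6.71 rad/s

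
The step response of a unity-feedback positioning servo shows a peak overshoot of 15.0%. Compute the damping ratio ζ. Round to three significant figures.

From %OS = 100·exp(−πζ/√(1−ζ²)), invert to get ζ = −ln(OS)/√(π² + ln²(OS)) with OS = 0.150.
−ln 0.150 = 1.897, so ζ = 1.897/√(π² + 3.599) = 0.517.

ζ ≈ 0.517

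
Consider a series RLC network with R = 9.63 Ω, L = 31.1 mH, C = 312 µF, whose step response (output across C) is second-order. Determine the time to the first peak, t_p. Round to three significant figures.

For a series RLC circuit (capacitor voltage as output), ω_n = 1/√(LC) = 1/√(31.1 mH · 312 µF) = 321 rad/s.
ζ = (R/2)·√(C/L) = (9.63/2)·√(312 µF/31.1 mH) = 0.482.
The damped frequency ω_d = ω_n√(1−ζ²) = 281 rad/s. t_p = π/ω_d = 0.0112 s.

t_p ≈ 0.0112 s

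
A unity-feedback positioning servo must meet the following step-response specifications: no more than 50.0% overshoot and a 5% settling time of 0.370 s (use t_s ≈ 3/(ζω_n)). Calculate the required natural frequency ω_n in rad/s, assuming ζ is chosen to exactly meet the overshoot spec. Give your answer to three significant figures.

ω_n ≈ 37.6 rad/s

ζ = −ln(OS)/√(π² + (ln OS)²). With OS = 0.500, ln OS = −0.6931 and ζ = 0.6931/3.217 = 0.215.
Then ω_n = 3/(ζ t_s) = 3/(0.215 × 0.370) = 37.6 rad/s.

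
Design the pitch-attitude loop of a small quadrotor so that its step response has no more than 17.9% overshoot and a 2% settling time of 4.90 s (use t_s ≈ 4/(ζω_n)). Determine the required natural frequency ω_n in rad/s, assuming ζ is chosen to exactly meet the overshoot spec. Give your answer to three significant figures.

ω_n ≈ 1.70 rad/s

ζ = −ln(OS)/√(π² + (ln OS)²). With OS = 0.179, ln OS = −1.720 and ζ = 1.720/3.582 = 0.480.
Then ω_n = 4/(ζ t_s) = 4/(0.480 × 4.90) = 1.70 rad/s.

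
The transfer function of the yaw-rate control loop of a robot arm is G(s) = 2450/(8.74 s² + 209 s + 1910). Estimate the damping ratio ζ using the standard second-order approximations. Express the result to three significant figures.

ζ ≈ 0.809

Dividing through by 8.74: denominator becomes s² + 23.91 s + 218.5.
So ω_n = √218.5 = 14.8 rad/s and ζ = 23.91/(2·14.8) = 0.809.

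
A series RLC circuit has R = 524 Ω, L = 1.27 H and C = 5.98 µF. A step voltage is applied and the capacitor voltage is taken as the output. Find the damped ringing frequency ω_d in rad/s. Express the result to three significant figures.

ω_d ≈ 299 rad/s

For a series RLC circuit (capacitor voltage as output), ω_n = 1/√(LC) = 1/√(1.27 H · 5.98 µF) = 363 rad/s.
ζ = (R/2)·√(C/L) = (524/2)·√(5.98 µF/1.27 H) = 0.569.
ω_d = 363·√(1 − 0.569²) = 299 rad/s.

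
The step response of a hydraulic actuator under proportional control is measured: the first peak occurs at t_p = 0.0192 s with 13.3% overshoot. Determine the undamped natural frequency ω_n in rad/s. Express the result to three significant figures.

The overshoot fixes ζ = −ln(OS)/√(π²+ln²(OS)) = 0.540.
From t_p = π/ω_d, ω_d = π/0.0192 = 164 rad/s, so ω_n = ω_d/√(1−ζ²) = 194 rad/s.

ω_n ≈ 194 rad/s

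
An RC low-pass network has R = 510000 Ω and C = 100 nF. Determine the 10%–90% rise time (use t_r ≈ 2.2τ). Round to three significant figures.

τ = RC = 510000 × 100 nF = 0.0510 s.
t_r ≈ 2.2τ = 0.112 s.

t_r ≈ 0.112 s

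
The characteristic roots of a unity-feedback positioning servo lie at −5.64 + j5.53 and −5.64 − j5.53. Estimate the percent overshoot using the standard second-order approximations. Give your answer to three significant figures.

%OS ≈ 4.06%

|pole| = ω_n = √(5.64² + 5.53²) = 7.90 rad/s; ζ = cos θ = σ/ω_n = 0.714.
Overshoot: exp(−π·0.714/√(1−0.714²)) = 0.0406, i.e. 4.06%.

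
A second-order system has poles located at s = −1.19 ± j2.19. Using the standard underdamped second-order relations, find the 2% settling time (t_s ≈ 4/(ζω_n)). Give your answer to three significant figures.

For poles at −σ ± jω_d, ζω_n = σ = 1.19, so t_s ≈ 4/σ = 3.36 s.

t_s ≈ 3.36 s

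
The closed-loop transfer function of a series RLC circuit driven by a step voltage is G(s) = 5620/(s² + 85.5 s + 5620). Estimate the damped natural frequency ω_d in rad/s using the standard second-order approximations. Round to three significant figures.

Matching coefficients with s² + 2ζω_n s + ω_n² gives ω_n² = 5620 ⇒ ω_n = 75.0 rad/s, and ζ = 85.5/(2ω_n) = 0.570.
The damped frequency ω_d = ω_n√(1−ζ²) = 61.6 rad/s.

ω_d ≈ 61.6 rad/s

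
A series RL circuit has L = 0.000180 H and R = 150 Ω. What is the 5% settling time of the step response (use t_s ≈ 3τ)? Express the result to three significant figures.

t_s ≈ 0.00000360 s

τ = L/R = 0.000180/150 = 0.00000120 s.
t_s ≈ 3τ = 0.00000360 s.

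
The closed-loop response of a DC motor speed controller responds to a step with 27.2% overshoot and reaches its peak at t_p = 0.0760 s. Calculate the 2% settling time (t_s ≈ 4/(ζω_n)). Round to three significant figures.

The overshoot fixes ζ = −ln(OS)/√(π²+ln²(OS)) = 0.383.
t_p = π/ω_d ⇒ ω_d = 41.3 rad/s; then ω_n = ω_d/√(1−ζ²) = 44.7 rad/s.
t_s ≈ 4/(ζω_n) = 4/(0.383·44.7) = 0.233 s.

t_s ≈ 0.233 s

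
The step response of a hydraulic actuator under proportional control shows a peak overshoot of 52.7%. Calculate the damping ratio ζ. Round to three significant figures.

ζ ≈ 0.200

From %OS = 100·exp(−πζ/√(1−ζ²)), invert to get ζ = −ln(OS)/√(π² + ln²(OS)) with OS = 0.527.
−ln 0.527 = 0.6406, so ζ = 0.6406/√(π² + 0.4103) = 0.200.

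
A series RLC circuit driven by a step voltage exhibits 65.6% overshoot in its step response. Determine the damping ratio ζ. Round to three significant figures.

ζ = −ln(OS)/√(π² + (ln OS)²). With OS = 0.656, ln OS = −0.4216 and ζ = 0.4216/3.170 = 0.133.

ζ ≈ 0.133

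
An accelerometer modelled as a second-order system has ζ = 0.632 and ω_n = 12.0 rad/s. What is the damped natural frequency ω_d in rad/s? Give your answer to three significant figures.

ω_d ≈ 9.30 rad/s

ω_d = ω_n√(1−ζ²) = 12.0·√0.601 = 9.30 rad/s.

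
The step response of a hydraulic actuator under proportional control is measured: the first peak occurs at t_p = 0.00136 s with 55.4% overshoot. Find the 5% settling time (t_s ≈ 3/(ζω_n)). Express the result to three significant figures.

t_s ≈ 0.00691 s

ζ from %OS: ζ = |ln 0.554|/√(π²+ln²0.554) = 0.185.
From t_p = π/ω_d, ω_d = π/0.00136 = 2310 rad/s, so ω_n = ω_d/√(1−ζ²) = 2350 rad/s.
t_s ≈ 3/(ζω_n) = 3/(0.185·2350) = 0.00691 s.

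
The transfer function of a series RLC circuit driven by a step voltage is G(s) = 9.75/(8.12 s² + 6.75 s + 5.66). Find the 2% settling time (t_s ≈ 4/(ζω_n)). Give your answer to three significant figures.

Dividing through by 8.12: denominator becomes s² + 0.8313 s + 0.6970.
So ω_n = √0.6970 = 0.835 rad/s and ζ = 0.8313/(2·0.835) = 0.498.
t_s ≈ 4/(ζω_n) = 9.62 s.

t_s ≈ 9.62 s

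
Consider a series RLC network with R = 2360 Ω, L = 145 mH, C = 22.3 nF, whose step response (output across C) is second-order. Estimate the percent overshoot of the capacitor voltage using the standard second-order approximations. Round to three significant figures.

%OS ≈ 19.4%

For a series RLC circuit (capacitor voltage as output), ω_n = 1/√(LC) = 1/√(145 mH · 22.3 nF) = 17600 rad/s.
ζ = (R/2)·√(C/L) = (2360/2)·√(22.3 nF/145 mH) = 0.463.
%OS = 100 e^{−πζ/√(1−ζ²)} with ζ = 0.463 gives 19.4%.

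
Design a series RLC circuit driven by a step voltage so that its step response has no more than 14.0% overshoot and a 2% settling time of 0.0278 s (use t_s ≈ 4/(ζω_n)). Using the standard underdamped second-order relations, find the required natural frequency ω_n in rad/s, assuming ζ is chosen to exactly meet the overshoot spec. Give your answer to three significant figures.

ζ = −ln(OS)/√(π² + (ln OS)²). With OS = 0.140, ln OS = −1.966 and ζ = 1.966/3.706 = 0.531.
Then ω_n = 4/(ζ t_s) = 4/(0.531 × 0.0278) = 271 rad/s.

ω_n ≈ 271 rad/s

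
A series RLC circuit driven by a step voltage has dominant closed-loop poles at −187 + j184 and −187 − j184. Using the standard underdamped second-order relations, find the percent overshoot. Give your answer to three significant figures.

The poles are at −σ ± jω_d with σ = 187 and ω_d = 184, so ω_n = √(σ²+ω_d²) = 262 rad/s and ζ = σ/ω_n = 0.713.
Overshoot: exp(−π·0.713/√(1−0.713²)) = 0.0411, i.e. 4.11%.

%OS ≈ 4.11%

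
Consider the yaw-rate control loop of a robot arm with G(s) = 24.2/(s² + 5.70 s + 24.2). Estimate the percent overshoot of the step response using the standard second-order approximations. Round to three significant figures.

Comparing the denominator to s² + 2ζω_n s + ω_n²: ω_n = √24.2 = 4.92 rad/s, and 2ζω_n = 5.70 so ζ = 5.70/(2·4.92) = 0.579.
%OS = 100·exp(−πζ/√(1−ζ²)) = 10.7%.

%OS ≈ 10.7%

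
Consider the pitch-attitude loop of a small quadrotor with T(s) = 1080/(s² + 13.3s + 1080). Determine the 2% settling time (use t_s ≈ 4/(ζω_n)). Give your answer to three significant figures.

Comparing the denominator to s² + 2ζω_n s + ω_n²: ω_n = √1080 = 32.9 rad/s, and 2ζω_n = 13.3 so ζ = 13.3/(2·32.9) = 0.202.
t_s ≈ 4/(ζω_n) = 4/(0.202·32.9) = 0.602 s.

t_s ≈ 0.602 s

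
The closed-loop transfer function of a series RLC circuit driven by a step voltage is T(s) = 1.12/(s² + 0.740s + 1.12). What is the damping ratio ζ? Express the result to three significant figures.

ζ ≈ 0.350

ω_n = √1.12 = 1.06 rad/s; ζ = 0.740/(2·1.06) = 0.350.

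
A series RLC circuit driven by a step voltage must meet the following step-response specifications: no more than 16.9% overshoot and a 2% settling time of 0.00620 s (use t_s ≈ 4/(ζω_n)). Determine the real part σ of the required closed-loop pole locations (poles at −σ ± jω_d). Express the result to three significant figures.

The settling-time spec alone fixes σ = ζω_n = 4/t_s = 4/0.00620 = 645.
(Overshoot then fixes ζ = 0.493 and hence ω_d = σ·√(1−ζ²)/ζ = 1140 rad/s.)

σ ≈ 645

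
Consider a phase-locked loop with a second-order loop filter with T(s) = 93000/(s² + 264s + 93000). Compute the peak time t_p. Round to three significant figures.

Comparing the denominator to s² + 2ζω_n s + ω_n²: ω_n = √93000 = 305 rad/s, and 2ζω_n = 264 so ζ = 264/(2·305) = 0.433.
ω_d = 305·√(1 − 0.433²) = 275 rad/s. Then t_p = π/ω_d = 0.0114 s.

t_p ≈ 0.0114 s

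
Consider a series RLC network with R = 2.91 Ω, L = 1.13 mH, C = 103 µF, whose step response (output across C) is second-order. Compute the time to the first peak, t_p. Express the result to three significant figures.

t_p ≈ 0.00119 s

For a series RLC circuit (capacitor voltage as output), ω_n = 1/√(LC) = 1/√(1.13 mH · 103 µF) = 2930 rad/s.
ζ = (R/2)·√(C/L) = (2.91/2)·√(103 µF/1.13 mH) = 0.439.
ω_d = ω_n√(1−ζ²) = 2630 rad/s. t_p = π/ω_d = 0.00119 s.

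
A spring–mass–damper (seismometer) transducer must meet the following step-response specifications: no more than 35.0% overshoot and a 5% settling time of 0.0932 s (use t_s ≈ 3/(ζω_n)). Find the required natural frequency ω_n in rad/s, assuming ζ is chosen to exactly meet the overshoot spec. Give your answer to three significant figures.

From %OS = 100·exp(−πζ/√(1−ζ²)), invert to get ζ = −ln(OS)/√(π² + ln²(OS)) with OS = 0.350.
−ln 0.350 = 1.050, so ζ = 1.050/√(π² + 1.102) = 0.317.
From t_s ≈ 3/(ζω_n): ω_n = 3/(ζ·t_s) = 3/(0.317·0.0932) = 102 rad/s.

ω_n ≈ 102 rad/s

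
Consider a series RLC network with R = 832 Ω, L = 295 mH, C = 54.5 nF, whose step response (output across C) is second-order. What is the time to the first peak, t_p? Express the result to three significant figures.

t_p ≈ 0.000405 s

For a series RLC circuit (capacitor voltage as output), ω_n = 1/√(LC) = 1/√(295 mH · 54.5 nF) = 7890 rad/s.
ζ = (R/2)·√(C/L) = (832/2)·√(54.5 nF/295 mH) = 0.179.
ω_d = ω_n√(1−ζ²) = 7760 rad/s. t_p = π/ω_d = 0.000405 s.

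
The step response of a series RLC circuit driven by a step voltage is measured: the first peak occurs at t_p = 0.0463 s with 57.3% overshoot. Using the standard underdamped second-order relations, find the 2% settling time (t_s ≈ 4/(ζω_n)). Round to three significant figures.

ζ from %OS: ζ = |ln 0.573|/√(π²+ln²0.573) = 0.175.
t_p = π/ω_d ⇒ ω_d = 67.9 rad/s; then ω_n = ω_d/√(1−ζ²) = 68.9 rad/s.
t_s ≈ 4/(ζω_n) = 4/(0.175·68.9) = 0.333 s.

t_s ≈ 0.333 s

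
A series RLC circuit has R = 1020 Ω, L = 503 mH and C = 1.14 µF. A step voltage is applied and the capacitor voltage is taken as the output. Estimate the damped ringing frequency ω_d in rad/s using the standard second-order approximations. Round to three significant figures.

ω_d ≈ 846 rad/s

For a series RLC circuit (capacitor voltage as output), ω_n = 1/√(LC) = 1/√(503 mH · 1.14 µF) = 1320 rad/s.
ζ = (R/2)·√(C/L) = (1020/2)·√(1.14 µF/503 mH) = 0.768.
ω_d = 1320·√(1 − 0.768²) = 846 rad/s.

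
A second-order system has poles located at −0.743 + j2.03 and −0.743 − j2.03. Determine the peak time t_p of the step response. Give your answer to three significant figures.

t_p = π/ω_d with ω_d = 2.03 (the imaginary part), so t_p = 1.55 s.

t_p ≈ 1.55 s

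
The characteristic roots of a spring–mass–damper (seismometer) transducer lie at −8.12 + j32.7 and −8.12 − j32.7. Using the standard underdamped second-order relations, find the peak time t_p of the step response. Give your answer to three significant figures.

t_p = π/ω_d with ω_d = 32.7 (the imaginary part), so t_p = 0.0961 s.

t_p ≈ 0.0961 s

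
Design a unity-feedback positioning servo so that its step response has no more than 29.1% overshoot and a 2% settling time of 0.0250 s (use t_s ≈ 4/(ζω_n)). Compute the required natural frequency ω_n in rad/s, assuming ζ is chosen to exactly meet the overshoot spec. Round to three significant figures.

Inverting the overshoot relation: ζ = |ln 0.291|/√(π² + ln²0.291) = 0.366.
Then ω_n = 4/(ζ t_s) = 4/(0.366 × 0.0250) = 438 rad/s.

ω_n ≈ 438 rad/s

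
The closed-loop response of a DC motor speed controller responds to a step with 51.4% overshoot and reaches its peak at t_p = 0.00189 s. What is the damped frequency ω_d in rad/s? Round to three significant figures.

t_p = π/ω_d, so ω_d = π/0.00189 = 1660 rad/s.

ω_d ≈ 1660 rad/s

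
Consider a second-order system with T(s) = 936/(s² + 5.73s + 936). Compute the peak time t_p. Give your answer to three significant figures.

t_p ≈ 0.103 s

Comparing the denominator to s² + 2ζω_n s + ω_n²: ω_n = √936 = 30.6 rad/s, and 2ζω_n = 5.73 so ζ = 5.73/(2·30.6) = 0.0936.
ω_d = ω_n√(1−ζ²) = 30.5 rad/s. Then t_p = π/ω_d = 0.103 s.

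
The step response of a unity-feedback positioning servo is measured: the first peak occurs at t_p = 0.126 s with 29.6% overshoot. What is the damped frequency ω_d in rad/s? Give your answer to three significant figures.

t_p = π/ω_d, so ω_d = π/0.126 = 24.9 rad/s.

ω_d ≈ 24.9 rad/s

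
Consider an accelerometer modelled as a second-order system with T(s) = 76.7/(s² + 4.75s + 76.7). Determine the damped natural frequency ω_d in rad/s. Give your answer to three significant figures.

ω_d ≈ 8.43 rad/s

ω_n = √76.7 = 8.76 rad/s; ζ = 4.75/(2·8.76) = 0.271.
The damped frequency ω_d = ω_n√(1−ζ²) = 8.43 rad/s.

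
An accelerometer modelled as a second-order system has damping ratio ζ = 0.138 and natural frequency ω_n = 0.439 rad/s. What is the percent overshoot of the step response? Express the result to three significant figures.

For an underdamped second-order system, %OS = 100·exp(−πζ/√(1−ζ²)).
πζ/√(1−ζ²) = π·0.138/√(1−0.0190) = 0.4377, so %OS = 100·e^(−0.4377) = 64.6%.

%OS ≈ 64.6%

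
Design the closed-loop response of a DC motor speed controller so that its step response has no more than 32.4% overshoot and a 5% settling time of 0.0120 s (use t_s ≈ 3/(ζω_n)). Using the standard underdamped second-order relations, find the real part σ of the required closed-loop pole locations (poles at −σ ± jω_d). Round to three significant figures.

σ ≈ 250

The settling-time spec alone fixes σ = ζω_n = 3/t_s = 3/0.0120 = 250.
(Overshoot then fixes ζ = 0.338 and hence ω_d = σ·√(1−ζ²)/ζ = 697 rad/s.)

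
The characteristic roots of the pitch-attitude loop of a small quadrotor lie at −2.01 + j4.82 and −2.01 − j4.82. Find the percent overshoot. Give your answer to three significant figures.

%OS ≈ 27.0%

The poles are at −σ ± jω_d with σ = 2.01 and ω_d = 4.82, so ω_n = √(σ²+ω_d²) = 5.22 rad/s and ζ = σ/ω_n = 0.385.
%OS = 100·exp(−πζ/√(1−ζ²)) = 27.0%.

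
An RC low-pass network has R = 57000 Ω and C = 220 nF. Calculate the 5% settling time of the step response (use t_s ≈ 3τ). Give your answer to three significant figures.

τ = RC = 57000 × 220 nF = 0.0125 s.
t_s ≈ 3τ = 0.0376 s.

t_s ≈ 0.0376 s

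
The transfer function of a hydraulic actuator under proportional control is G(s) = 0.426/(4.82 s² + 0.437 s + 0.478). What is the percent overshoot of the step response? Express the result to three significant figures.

Dividing through by 4.82: denominator becomes s² + 0.09066 s + 0.09917.
So ω_n = √0.09917 = 0.315 rad/s and ζ = 0.09066/(2·0.315) = 0.144.
%OS = 100 e^{−πζ/√(1−ζ²)} with ζ = 0.144 gives 63.3%.

%OS ≈ 63.3%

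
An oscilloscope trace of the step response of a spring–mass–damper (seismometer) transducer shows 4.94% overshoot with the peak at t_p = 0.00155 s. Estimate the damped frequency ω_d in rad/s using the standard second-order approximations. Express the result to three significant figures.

t_p = π/ω_d, so ω_d = π/0.00155 = 2030 rad/s.

ω_d ≈ 2030 rad/s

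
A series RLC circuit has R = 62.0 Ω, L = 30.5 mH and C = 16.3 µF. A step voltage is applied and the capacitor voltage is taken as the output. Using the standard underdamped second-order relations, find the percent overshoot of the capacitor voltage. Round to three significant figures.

For a series RLC circuit (capacitor voltage as output), ω_n = 1/√(LC) = 1/√(30.5 mH · 16.3 µF) = 1420 rad/s.
ζ = (R/2)·√(C/L) = (62.0/2)·√(16.3 µF/30.5 mH) = 0.717.
%OS = 100·exp(−πζ/√(1−ζ²)) = 3.96%.

%OS ≈ 3.96%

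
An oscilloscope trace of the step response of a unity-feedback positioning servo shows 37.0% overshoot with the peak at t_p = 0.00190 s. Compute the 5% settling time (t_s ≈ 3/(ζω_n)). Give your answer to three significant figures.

t_s ≈ 0.00573 s

From the overshoot, ζ = −ln(OS)/√(π²+ln²(OS)) = 0.302.
t_p = π/ω_d ⇒ ω_d = 1650 rad/s; then ω_n = ω_d/√(1−ζ²) = 1730 rad/s.
t_s ≈ 3/(ζω_n) = 3/(0.302·1730) = 0.00573 s.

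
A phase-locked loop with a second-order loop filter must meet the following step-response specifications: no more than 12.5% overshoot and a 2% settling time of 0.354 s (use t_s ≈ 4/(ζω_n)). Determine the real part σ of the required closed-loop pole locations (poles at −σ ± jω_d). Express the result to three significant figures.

The settling-time spec alone fixes σ = ζω_n = 4/t_s = 4/0.354 = 11.3.
(Overshoot then fixes ζ = 0.552 and hence ω_d = σ·√(1−ζ²)/ζ = 17.1 rad/s.)

σ ≈ 11.3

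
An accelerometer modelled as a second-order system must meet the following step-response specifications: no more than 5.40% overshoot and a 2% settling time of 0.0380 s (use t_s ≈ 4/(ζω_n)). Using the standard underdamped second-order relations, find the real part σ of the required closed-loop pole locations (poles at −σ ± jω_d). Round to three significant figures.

The settling-time spec alone fixes σ = ζω_n = 4/t_s = 4/0.0380 = 105.
(Overshoot then fixes ζ = 0.681 and hence ω_d = σ·√(1−ζ²)/ζ = 113 rad/s.)

σ ≈ 105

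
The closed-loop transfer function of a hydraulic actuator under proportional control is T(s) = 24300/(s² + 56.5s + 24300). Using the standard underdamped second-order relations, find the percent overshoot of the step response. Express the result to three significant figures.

%OS ≈ 56.1%

ω_n = √24300 = 156 rad/s; ζ = 56.5/(2·156) = 0.181.
%OS = 100·exp(−πζ/√(1−ζ²)) = 56.1%.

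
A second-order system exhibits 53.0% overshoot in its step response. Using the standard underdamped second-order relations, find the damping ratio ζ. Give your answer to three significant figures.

ζ = −ln(OS)/√(π² + (ln OS)²). With OS = 0.530, ln OS = −0.6349 and ζ = 0.6349/3.205 = 0.198.

ζ ≈ 0.198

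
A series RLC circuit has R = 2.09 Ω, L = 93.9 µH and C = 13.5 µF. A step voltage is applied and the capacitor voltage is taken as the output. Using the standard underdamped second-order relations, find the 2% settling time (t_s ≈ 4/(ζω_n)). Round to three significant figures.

For a series RLC circuit (capacitor voltage as output), ω_n = 1/√(LC) = 1/√(93.9 µH · 13.5 µF) = 28100 rad/s.
ζ = (R/2)·√(C/L) = (2.09/2)·√(13.5 µF/93.9 µH) = 0.396.
t_s ≈ 4/(ζω_n) = 0.000359 s.

t_s ≈ 0.000359 s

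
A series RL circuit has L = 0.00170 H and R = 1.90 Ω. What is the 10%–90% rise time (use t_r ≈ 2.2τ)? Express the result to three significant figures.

τ = L/R = 0.00170/1.90 = 0.000895 s.
t_r ≈ 2.2τ = 0.00197 s.

t_r ≈ 0.00197 s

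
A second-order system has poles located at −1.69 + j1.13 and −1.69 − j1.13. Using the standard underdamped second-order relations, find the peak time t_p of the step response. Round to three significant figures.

t_p = π/ω_d with ω_d = 1.13 (the imaginary part), so t_p = 2.78 s.

t_p ≈ 2.78 s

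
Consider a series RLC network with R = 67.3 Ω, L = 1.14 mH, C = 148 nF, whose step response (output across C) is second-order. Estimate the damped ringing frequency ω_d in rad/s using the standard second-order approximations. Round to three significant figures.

For a series RLC circuit (capacitor voltage as output), ω_n = 1/√(LC) = 1/√(1.14 mH · 148 nF) = 77000 rad/s.
ζ = (R/2)·√(C/L) = (67.3/2)·√(148 nF/1.14 mH) = 0.383.
The damped frequency ω_d = ω_n√(1−ζ²) = 71100 rad/s.

ω_d ≈ 71100 rad/s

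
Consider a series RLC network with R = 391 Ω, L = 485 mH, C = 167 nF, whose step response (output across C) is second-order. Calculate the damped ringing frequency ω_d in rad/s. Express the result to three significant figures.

ω_d ≈ 3490 rad/s

For a series RLC circuit (capacitor voltage as output), ω_n = 1/√(LC) = 1/√(485 mH · 167 nF) = 3510 rad/s.
ζ = (R/2)·√(C/L) = (391/2)·√(167 nF/485 mH) = 0.115.
ω_d = 3510·√(1 − 0.115²) = 3490 rad/s.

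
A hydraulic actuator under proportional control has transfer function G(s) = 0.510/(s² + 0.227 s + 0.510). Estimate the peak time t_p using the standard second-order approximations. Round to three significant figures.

t_p ≈ 4.46 s

ω_n = √0.510 = 0.714 rad/s; ζ = 0.227/(2·0.714) = 0.159.
ω_d = 0.714·√(1 − 0.159²) = 0.705 rad/s. Then t_p = π/ω_d = 4.46 s.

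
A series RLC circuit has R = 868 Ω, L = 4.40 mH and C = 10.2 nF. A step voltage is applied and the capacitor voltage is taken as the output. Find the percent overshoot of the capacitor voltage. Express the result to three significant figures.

%OS ≈ 6.29%

For a series RLC circuit (capacitor voltage as output), ω_n = 1/√(LC) = 1/√(4.40 mH · 10.2 nF) = 149000 rad/s.
ζ = (R/2)·√(C/L) = (868/2)·√(10.2 nF/4.40 mH) = 0.661.
Overshoot: exp(−π·0.661/√(1−0.661²)) = 0.0629, i.e. 6.29%.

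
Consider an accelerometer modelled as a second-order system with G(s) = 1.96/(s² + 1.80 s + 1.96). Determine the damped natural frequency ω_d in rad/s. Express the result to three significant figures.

Matching coefficients with s² + 2ζω_n s + ω_n² gives ω_n² = 1.96 ⇒ ω_n = 1.40 rad/s, and ζ = 1.80/(2ω_n) = 0.643.
The damped frequency ω_d = ω_n√(1−ζ²) = 1.07 rad/s.

ω_d ≈ 1.07 rad/s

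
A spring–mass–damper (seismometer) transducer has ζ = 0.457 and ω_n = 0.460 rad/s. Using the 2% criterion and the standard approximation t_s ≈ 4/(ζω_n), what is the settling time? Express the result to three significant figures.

t_s ≈ 4/(ζω_n) = 4/(0.457 × 0.460) = 19.0 s.

t_s ≈ 19.0 s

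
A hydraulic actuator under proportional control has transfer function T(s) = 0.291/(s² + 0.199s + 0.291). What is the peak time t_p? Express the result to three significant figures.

t_p ≈ 5.93 s

Comparing the denominator to s² + 2ζω_n s + ω_n²: ω_n = √0.291 = 0.539 rad/s, and 2ζω_n = 0.199 so ζ = 0.199/(2·0.539) = 0.184.
ω_d = 0.539·√(1 − 0.184²) = 0.530 rad/s. Then t_p = π/ω_d = 5.93 s.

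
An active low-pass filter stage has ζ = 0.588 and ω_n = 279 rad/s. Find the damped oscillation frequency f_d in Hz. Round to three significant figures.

ω_d = ω_n√(1−ζ²) = 279·√0.654 = 226 rad/s.
f_d = ω_d/(2π) = 35.9 Hz.

f_d ≈ 35.9 Hz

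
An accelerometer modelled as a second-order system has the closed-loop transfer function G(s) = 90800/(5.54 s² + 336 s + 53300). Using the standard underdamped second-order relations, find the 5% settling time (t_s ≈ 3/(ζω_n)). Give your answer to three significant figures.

Dividing through by 5.54: denominator becomes s² + 60.65 s + 9621.
So ω_n = √9621 = 98.1 rad/s and ζ = 60.65/(2·98.1) = 0.309.
t_s ≈ 3/(ζω_n) = 0.0989 s.

t_s ≈ 0.0989 s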